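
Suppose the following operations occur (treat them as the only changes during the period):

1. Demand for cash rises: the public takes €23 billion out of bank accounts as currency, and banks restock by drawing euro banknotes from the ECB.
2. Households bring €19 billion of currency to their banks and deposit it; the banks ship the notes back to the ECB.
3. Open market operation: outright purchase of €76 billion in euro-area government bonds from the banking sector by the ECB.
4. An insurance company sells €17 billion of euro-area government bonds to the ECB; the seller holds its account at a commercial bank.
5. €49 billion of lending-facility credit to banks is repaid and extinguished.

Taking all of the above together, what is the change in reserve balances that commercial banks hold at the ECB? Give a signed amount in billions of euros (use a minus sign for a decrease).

Currency withdrawal €23 billion: banks swap reserves for currency → −€23B.
Currency deposit €19 billion: returned notes are swapped for reserve credit → +€19B.
OMO purchase (from banks) €76 billion: the ECB pays by crediting reserve accounts → +€76B.
Asset purchase (from non-banks) €17 billion: the ECB pays by crediting reserve accounts → +€17B.
Discount-window repayment €49 billion: repayment is debited from reserves → −€49B.
Net: −23 + 19 + 76 + 17 − 49 = +€40 billion.

+€40 billion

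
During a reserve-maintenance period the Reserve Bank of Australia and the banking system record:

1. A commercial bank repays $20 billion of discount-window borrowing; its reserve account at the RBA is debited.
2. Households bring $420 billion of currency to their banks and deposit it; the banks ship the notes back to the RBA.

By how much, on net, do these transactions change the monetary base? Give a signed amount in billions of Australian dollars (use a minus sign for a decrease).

-$20 billion

Discount-window repayment $20 billion: RBA balance sheet contracts → −$20B.
Currency deposit $420 billion: just a shift between currency and reserves — both are base money → 0.
Net: −20 + 0 = -$20 billion.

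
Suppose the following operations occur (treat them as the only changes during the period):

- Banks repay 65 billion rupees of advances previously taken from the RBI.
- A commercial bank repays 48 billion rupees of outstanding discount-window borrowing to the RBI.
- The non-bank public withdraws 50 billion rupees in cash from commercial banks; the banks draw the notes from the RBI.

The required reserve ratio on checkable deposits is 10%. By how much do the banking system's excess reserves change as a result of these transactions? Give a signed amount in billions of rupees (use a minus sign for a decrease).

Discount-window repayment 65 billion rupees: reserves −65B, deposits 0.
Discount-window repayment 48 billion rupees: reserves −48B, deposits 0.
Currency withdrawal 50 billion rupees: reserves −50B, deposits −50B.
Totals: Δreserves = −163B, Δdeposits = −50B.
Δrequired reserves = 10% × −50B = −5B.
Δexcess reserves = Δreserves − Δrequired = −163B − (−5B) = -158 billion.

-158 billion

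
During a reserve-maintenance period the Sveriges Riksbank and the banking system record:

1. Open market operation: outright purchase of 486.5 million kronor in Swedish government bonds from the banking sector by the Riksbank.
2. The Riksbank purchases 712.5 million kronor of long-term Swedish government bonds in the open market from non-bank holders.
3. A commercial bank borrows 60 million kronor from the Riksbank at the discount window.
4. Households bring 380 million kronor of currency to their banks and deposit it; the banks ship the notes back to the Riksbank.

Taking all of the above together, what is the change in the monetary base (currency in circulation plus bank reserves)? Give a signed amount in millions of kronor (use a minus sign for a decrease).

Riksbank balance sheet:
  Assets:      Securities +1199M, Loans to banks +60M
  Liabilities: Bank reserves +1639M, Currency in circulation −380M
Monetary base = currency + reserves: −380M + (+1639M) = +1259 million.

+1259 million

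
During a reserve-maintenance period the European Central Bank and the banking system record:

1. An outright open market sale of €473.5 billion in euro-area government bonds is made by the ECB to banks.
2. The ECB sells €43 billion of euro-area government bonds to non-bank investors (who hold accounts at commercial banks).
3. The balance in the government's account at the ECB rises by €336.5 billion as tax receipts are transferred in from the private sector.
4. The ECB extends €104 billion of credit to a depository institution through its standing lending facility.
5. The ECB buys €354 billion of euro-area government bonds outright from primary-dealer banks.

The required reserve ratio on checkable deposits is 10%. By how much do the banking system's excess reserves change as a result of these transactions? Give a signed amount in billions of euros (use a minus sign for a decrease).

-€357.05 billion

OMO sale (to banks) €473.5 billion: reserves −€473.5B, deposits 0.
Asset sale (to non-banks) €43 billion: reserves −€43B, deposits −€43B.
Government account inflow €336.5 billion: reserves −€336.5B, deposits −€336.5B.
Discount-window loan €104 billion: reserves +€104B, deposits 0.
OMO purchase (from banks) €354 billion: reserves +€354B, deposits 0.
Totals: Δreserves = −€395B, Δdeposits = −€379.5B.
Δrequired reserves = 10% × −€379.5B = −€37.95B.
Δexcess reserves = Δreserves − Δrequired = −€395B − (−€37.95B) = -€357.05 billion.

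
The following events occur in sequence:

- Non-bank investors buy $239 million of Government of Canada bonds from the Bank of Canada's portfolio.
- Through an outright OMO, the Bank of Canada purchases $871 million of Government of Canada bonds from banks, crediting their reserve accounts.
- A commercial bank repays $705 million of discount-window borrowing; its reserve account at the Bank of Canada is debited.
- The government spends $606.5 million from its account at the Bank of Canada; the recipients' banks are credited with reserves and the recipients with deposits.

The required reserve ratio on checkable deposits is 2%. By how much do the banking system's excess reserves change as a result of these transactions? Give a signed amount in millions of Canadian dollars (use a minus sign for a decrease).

+$526.15 million

Asset sale (to non-banks) $239 million: reserves −$239M, deposits −$239M.
OMO purchase (from banks) $871 million: reserves +$871M, deposits 0.
Discount-window repayment $705 million: reserves −$705M, deposits 0.
Government spending $606.5 million: reserves +$606.5M, deposits +$606.5M.
Totals: Δreserves = +$533.5M, Δdeposits = +$367.5M.
Δrequired reserves = 2% × +$367.5M = +$7.35M.
Δexcess reserves = Δreserves − Δrequired = +$533.5M − (+$7.35M) = +$526.15 million.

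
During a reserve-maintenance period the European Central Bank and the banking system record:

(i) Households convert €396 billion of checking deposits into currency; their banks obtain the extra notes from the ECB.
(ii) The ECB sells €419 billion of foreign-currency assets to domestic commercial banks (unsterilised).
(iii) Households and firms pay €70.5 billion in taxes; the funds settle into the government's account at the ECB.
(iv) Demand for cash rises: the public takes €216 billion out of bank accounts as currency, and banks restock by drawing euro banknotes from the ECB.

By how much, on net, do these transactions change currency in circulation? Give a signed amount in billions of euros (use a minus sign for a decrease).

Currency withdrawal €396 billion: notes leave the central bank → +€396B.
FX sale €419 billion: no currency enters or leaves circulation → 0.
Government account inflow €70.5 billion: no currency enters or leaves circulation → 0.
Currency withdrawal €216 billion: notes leave the central bank → +€216B.
Net: 396 + 0 + 0 + 216 = +€612 billion.

+€612 billion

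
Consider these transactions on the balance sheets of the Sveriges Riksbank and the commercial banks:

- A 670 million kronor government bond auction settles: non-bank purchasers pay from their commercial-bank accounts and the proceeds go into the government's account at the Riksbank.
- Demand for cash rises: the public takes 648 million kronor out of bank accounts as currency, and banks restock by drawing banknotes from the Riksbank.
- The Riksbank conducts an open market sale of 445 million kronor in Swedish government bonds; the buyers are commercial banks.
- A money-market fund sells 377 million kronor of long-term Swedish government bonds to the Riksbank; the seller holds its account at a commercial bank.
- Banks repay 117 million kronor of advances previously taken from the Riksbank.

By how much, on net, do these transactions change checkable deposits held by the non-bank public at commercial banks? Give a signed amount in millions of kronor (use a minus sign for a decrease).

Riksbank balance sheet:
  Assets:      Securities −68M, Loans to banks −117M
  Liabilities: Bank reserves −1503M, Currency in circulation +648M, Government deposits +670M
Commercial banking system:
  Assets:      Reserves at CB −1503M, Securities +445M
  Liabilities: Checkable deposits −941M, Borrowings from CB −117M
So the change in checkable deposits held by the non-bank public at commercial banks is -941 million.

-941 million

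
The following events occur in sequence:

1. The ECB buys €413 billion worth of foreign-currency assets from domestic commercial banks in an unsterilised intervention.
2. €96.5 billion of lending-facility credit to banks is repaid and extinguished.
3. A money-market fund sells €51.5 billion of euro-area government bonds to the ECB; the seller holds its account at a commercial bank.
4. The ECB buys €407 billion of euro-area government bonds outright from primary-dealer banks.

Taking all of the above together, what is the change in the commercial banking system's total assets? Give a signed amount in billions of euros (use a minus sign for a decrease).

-€45 billion

FX purchase €413 billion: just an asset swap on bank balance sheets → 0.
Discount-window repayment €96.5 billion: bank balance sheets shrink → −€96.5B.
Asset purchase (from non-banks) €51.5 billion: bank balance sheets expand → +€51.5B.
OMO purchase (from banks) €407 billion: just an asset swap on bank balance sheets → 0.
Net: 0 − 96.5 + 51.5 + 0 = -€45 billion.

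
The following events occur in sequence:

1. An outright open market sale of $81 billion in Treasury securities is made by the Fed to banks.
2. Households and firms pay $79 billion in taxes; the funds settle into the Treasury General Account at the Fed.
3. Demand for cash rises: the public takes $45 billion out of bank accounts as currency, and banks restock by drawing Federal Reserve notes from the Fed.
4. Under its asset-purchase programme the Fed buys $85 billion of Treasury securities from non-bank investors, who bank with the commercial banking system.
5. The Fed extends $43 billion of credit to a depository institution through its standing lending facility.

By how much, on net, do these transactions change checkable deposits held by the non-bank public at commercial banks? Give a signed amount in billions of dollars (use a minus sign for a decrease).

-$39 billion

Fed balance sheet:
  Assets:      Securities +$4B, Loans to banks +$43B
  Liabilities: Bank reserves −$77B, Currency in circulation +$45B, Government deposits +$79B
Commercial banking system:
  Assets:      Reserves at CB −$77B, Securities +$81B
  Liabilities: Checkable deposits −$39B, Borrowings from CB +$43B
So the change in checkable deposits held by the non-bank public at commercial banks is -$39 billion.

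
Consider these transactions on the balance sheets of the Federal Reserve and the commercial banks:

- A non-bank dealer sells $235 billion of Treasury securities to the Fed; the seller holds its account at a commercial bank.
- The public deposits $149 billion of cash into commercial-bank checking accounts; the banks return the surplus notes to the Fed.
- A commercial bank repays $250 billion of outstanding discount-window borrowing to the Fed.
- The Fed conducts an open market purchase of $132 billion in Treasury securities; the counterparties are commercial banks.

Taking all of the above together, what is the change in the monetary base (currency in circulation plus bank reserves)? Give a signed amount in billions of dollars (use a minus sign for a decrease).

Fed balance sheet:
  Assets:      Securities +$367B, Loans to banks −$250B
  Liabilities: Bank reserves +$266B, Currency in circulation −$149B
Monetary base = currency + reserves: −$149B + (+$266B) = +$117 billion.

+$117 billion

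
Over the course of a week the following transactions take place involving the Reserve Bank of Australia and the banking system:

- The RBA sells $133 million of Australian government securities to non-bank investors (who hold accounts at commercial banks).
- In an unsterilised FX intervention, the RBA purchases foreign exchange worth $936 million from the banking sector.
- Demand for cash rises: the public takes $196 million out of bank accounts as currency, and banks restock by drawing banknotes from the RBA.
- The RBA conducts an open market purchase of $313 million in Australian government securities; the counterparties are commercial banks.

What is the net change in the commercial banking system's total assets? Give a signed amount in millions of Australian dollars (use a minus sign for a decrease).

Asset sale (to non-banks) $133 million: bank balance sheets shrink → −$133M.
FX purchase $936 million: just an asset swap on bank balance sheets → 0.
Currency withdrawal $196 million: bank balance sheets shrink → −$196M.
OMO purchase (from banks) $313 million: just an asset swap on bank balance sheets → 0.
Net: −133 + 0 − 196 + 0 = -$329 million.

-$329 million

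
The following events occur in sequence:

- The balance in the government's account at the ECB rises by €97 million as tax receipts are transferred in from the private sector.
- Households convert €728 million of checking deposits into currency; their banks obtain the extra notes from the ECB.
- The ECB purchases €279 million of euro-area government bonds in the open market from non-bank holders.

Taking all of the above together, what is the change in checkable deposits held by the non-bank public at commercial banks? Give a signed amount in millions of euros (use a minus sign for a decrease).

-€546 million

Government account inflow €97 million: non-bank counterparties' bank balances fall → −€97M.
Currency withdrawal €728 million: non-bank counterparties' bank balances fall → −€728M.
Asset purchase (from non-banks) €279 million: non-bank counterparties' bank balances rise → +€279M.
Net: −97 − 728 + 279 = -€546 million.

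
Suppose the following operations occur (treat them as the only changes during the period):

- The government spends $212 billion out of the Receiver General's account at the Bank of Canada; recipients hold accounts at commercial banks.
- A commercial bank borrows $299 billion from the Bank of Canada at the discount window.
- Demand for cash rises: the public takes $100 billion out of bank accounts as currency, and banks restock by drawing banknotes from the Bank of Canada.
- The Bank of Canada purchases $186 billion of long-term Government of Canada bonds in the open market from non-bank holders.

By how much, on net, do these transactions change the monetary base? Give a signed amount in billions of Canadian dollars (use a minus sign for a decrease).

Government spending $212 billion: a non-base liability converts back to reserves → +$212B.
Discount-window loan $299 billion: Bank of Canada balance sheet expands → +$299B.
Currency withdrawal $100 billion: just a shift between currency and reserves — both are base money → 0.
Asset purchase (from non-banks) $186 billion: Bank of Canada balance sheet expands → +$186B.
Net: 212 + 299 + 0 + 186 = +$697 billion.

+$697 billion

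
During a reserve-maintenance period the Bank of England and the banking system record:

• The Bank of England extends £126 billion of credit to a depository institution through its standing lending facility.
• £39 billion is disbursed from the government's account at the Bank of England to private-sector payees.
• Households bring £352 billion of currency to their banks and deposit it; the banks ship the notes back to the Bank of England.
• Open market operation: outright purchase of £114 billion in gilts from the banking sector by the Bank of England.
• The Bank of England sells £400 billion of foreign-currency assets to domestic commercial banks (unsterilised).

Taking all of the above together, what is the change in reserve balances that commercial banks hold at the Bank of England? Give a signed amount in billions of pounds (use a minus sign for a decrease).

+£231 billion

Discount-window loan £126 billion: the loan is credited to the bank's reserve account → +£126B.
Government spending £39 billion: government payments flow into bank reserve accounts → +£39B.
Currency deposit £352 billion: returned notes are swapped for reserve credit → +£352B.
OMO purchase (from banks) £114 billion: the Bank of England pays by crediting reserve accounts → +£114B.
FX sale £400 billion: the buying banks pay out of their reserve balances → −£400B.
Net: 126 + 39 + 352 + 114 − 400 = +£231 billion.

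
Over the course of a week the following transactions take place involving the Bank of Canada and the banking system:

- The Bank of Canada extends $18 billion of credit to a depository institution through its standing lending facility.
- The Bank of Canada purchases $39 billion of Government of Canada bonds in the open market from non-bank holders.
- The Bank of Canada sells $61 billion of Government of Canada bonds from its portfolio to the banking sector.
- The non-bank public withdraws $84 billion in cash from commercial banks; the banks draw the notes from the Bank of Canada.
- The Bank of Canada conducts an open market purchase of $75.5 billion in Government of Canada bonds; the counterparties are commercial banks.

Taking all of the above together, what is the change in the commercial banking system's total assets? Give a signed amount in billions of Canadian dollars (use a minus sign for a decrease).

Bank of Canada balance sheet:
  Assets:      Securities +$53.5B, Loans to banks +$18B
  Liabilities: Bank reserves −$12.5B, Currency in circulation +$84B
Commercial banking system:
  Assets:      Reserves at CB −$12.5B, Securities −$14.5B
  Liabilities: Checkable deposits −$45B, Borrowings from CB +$18B
Change in total bank assets = -$27 billion.

-$27 billion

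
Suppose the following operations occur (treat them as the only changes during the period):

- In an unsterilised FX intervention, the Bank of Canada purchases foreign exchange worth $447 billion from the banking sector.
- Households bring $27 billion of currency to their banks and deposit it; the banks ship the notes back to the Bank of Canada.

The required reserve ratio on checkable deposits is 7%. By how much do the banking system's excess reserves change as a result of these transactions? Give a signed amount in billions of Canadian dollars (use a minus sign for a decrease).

FX purchase $447 billion: reserves +$447B, deposits 0.
Currency deposit $27 billion: reserves +$27B, deposits +$27B.
Totals: Δreserves = +$474B, Δdeposits = +$27B.
Δrequired reserves = 7% × +$27B = +$1.89B.
Δexcess reserves = Δreserves − Δrequired = +$474B − (+$1.89B) = +$472.11 billion.

+$472.11 billion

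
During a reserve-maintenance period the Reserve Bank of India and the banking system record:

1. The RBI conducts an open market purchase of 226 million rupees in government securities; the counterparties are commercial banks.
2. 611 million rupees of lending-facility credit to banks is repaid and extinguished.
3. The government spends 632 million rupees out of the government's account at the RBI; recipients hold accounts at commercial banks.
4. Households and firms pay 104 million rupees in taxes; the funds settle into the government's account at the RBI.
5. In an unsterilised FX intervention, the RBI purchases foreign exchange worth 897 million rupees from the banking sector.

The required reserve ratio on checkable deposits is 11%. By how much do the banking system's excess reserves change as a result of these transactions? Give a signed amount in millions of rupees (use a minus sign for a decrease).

+981.92 million

OMO purchase (from banks) 226 million rupees: reserves +226M, deposits 0.
Discount-window repayment 611 million rupees: reserves −611M, deposits 0.
Government spending 632 million rupees: reserves +632M, deposits +632M.
Government account inflow 104 million rupees: reserves −104M, deposits −104M.
FX purchase 897 million rupees: reserves +897M, deposits 0.
Totals: Δreserves = +1040M, Δdeposits = +528M.
Δrequired reserves = 11% × +528M = +58.08M.
Δexcess reserves = Δreserves − Δrequired = +1040M − (+58.08M) = +981.92 million.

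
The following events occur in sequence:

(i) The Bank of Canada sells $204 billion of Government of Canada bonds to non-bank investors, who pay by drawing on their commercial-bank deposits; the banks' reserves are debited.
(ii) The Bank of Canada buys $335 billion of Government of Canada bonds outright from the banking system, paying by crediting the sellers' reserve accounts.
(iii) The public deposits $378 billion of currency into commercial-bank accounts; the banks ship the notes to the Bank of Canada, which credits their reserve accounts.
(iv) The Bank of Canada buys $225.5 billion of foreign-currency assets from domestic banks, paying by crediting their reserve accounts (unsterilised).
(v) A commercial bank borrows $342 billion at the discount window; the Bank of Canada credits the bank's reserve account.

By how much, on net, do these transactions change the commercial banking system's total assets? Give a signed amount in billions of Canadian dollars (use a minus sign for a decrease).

Bank of Canada balance sheet:
  Assets:      Securities +$131B, Loans to banks +$342B, Foreign assets +$225.5B
  Liabilities: Bank reserves +$1076.5B, Currency in circulation −$378B
Commercial banking system:
  Assets:      Reserves at CB +$1076.5B, Securities −$335B, Foreign assets −$225.5B
  Liabilities: Checkable deposits +$174B, Borrowings from CB +$342B
Change in total bank assets = +$516 billion.

+$516 billion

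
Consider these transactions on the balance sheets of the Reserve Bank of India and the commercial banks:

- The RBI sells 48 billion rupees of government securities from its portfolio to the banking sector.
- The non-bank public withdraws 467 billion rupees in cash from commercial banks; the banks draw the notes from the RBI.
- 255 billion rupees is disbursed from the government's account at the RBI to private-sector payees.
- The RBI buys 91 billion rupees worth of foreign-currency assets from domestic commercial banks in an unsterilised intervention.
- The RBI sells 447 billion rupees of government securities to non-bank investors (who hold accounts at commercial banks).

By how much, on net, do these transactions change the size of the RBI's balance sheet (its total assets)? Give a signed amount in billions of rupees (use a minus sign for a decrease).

-404 billion

OMO sale (to banks) 48 billion rupees: an RBI asset is shed → −48B.
Currency withdrawal 467 billion rupees: only the composition of liabilities changes → 0.
Government spending 255 billion rupees: only the composition of liabilities changes → 0.
FX purchase 91 billion rupees: an RBI asset is acquired → +91B.
Asset sale (to non-banks) 447 billion rupees: an RBI asset is shed → −447B.
Net: −48 + 0 + 0 + 91 − 447 = -404 billion.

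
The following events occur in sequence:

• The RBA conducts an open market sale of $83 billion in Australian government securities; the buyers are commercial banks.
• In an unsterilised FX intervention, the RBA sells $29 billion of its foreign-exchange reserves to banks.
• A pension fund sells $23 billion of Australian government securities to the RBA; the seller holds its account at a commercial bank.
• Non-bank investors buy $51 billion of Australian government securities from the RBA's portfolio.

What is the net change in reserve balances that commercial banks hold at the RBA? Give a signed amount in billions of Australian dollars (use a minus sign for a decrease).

-$140 billion

RBA balance sheet:
  Assets:      Securities −$111B, Foreign assets −$29B
  Liabilities: Bank reserves −$140B
Commercial banking system:
  Assets:      Reserves at CB −$140B, Securities +$83B, Foreign assets +$29B
  Liabilities: Checkable deposits −$28B
So the change in reserve balances that commercial banks hold at the RBA is -$140 billion.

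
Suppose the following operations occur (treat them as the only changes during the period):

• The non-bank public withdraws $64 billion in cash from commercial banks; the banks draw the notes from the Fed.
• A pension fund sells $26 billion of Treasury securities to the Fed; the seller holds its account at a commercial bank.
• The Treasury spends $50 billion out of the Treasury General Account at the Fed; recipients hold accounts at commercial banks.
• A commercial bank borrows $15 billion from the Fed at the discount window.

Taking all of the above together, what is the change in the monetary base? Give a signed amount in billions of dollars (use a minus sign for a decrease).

+$91 billion

Currency withdrawal $64 billion: just a shift between currency and reserves — both are base money → 0.
Asset purchase (from non-banks) $26 billion: Fed balance sheet expands → +$26B.
Government spending $50 billion: a non-base liability converts back to reserves → +$50B.
Discount-window loan $15 billion: Fed balance sheet expands → +$15B.
Net: 0 + 26 + 50 + 15 = +$91 billion.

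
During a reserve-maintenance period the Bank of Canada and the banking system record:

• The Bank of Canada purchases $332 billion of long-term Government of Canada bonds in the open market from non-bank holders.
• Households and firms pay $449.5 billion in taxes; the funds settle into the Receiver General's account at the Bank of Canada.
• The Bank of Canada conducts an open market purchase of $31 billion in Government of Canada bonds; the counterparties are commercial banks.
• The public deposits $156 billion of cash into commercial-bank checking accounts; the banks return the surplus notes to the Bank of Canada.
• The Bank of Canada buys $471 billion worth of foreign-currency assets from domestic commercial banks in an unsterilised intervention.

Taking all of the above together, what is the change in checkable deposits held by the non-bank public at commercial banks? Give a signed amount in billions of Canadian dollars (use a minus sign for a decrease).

+$38.5 billion

Asset purchase (from non-banks) $332 billion: non-bank counterparties' bank balances rise → +$332B.
Government account inflow $449.5 billion: non-bank counterparties' bank balances fall → −$449.5B.
OMO purchase (from banks) $31 billion: the counterparty is a bank, so public deposits are unchanged → 0.
Currency deposit $156 billion: non-bank counterparties' bank balances rise → +$156B.
FX purchase $471 billion: the counterparty is a bank, so public deposits are unchanged → 0.
Net: 332 − 449.5 + 0 + 156 + 0 = +$38.5 billion.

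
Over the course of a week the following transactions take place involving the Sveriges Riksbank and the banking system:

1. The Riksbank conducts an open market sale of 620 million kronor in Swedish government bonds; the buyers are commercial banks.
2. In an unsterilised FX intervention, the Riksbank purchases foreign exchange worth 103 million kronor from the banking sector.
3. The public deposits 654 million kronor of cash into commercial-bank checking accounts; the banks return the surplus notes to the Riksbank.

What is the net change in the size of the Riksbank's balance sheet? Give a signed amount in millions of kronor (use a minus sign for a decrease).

-517 million

Riksbank balance sheet:
  Assets:      Securities −620M, Foreign assets +103M
  Liabilities: Bank reserves +137M, Currency in circulation −654M
Commercial banking system:
  Assets:      Reserves at CB +137M, Securities +620M, Foreign assets −103M
  Liabilities: Checkable deposits +654M
Change in total Riksbank assets = -517 million.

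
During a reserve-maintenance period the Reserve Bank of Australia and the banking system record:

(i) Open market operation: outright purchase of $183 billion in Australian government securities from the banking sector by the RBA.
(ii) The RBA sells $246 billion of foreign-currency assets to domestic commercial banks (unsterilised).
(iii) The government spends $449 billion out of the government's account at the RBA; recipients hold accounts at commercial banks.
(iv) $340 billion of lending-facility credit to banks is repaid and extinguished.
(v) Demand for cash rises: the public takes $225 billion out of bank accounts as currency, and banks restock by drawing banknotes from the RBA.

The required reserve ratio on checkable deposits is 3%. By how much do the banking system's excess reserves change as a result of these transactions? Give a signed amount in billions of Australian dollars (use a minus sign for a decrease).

-$185.72 billion

OMO purchase (from banks) $183 billion: reserves +$183B, deposits 0.
FX sale $246 billion: reserves −$246B, deposits 0.
Government spending $449 billion: reserves +$449B, deposits +$449B.
Discount-window repayment $340 billion: reserves −$340B, deposits 0.
Currency withdrawal $225 billion: reserves −$225B, deposits −$225B.
Totals: Δreserves = −$179B, Δdeposits = +$224B.
Δrequired reserves = 3% × +$224B = +$6.72B.
Δexcess reserves = Δreserves − Δrequired = −$179B − (+$6.72B) = -$185.72 billion.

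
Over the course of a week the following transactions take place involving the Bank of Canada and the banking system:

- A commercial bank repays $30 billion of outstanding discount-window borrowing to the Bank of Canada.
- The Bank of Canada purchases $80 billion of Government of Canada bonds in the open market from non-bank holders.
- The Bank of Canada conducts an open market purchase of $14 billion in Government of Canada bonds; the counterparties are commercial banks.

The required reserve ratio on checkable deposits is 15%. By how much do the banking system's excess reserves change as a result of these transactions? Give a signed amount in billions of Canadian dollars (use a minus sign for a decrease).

+$52 billion

Discount-window repayment $30 billion: reserves −$30B, deposits 0.
Asset purchase (from non-banks) $80 billion: reserves +$80B, deposits +$80B.
OMO purchase (from banks) $14 billion: reserves +$14B, deposits 0.
Totals: Δreserves = +$64B, Δdeposits = +$80B.
Δrequired reserves = 15% × +$80B = +$12B.
Δexcess reserves = Δreserves − Δrequired = +$64B − (+$12B) = +$52 billion.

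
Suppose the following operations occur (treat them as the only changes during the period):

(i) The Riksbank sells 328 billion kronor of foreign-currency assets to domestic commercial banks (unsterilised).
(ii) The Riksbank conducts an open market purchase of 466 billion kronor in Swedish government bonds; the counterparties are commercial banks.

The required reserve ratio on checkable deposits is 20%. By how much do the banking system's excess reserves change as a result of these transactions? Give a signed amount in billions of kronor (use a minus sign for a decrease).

+138 billion

FX sale 328 billion kronor: reserves −328B, deposits 0.
OMO purchase (from banks) 466 billion kronor: reserves +466B, deposits 0.
Totals: Δreserves = +138B, Δdeposits = 0.
Δrequired reserves = 20% × 0 = 0.
Δexcess reserves = Δreserves − Δrequired = +138B − (0) = +138 billion.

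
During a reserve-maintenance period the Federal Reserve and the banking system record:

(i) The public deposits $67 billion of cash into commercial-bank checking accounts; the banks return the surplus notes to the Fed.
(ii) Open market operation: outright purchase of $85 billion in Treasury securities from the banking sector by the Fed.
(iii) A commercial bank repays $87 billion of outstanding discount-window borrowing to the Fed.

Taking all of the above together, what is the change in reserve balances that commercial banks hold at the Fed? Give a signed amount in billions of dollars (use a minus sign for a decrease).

+$65 billion

Fed balance sheet:
  Assets:      Securities +$85B, Loans to banks −$87B
  Liabilities: Bank reserves +$65B, Currency in circulation −$67B
Commercial banking system:
  Assets:      Reserves at CB +$65B, Securities −$85B
  Liabilities: Checkable deposits +$67B, Borrowings from CB −$87B
So the change in reserve balances that commercial banks hold at the Fed is +$65 billion.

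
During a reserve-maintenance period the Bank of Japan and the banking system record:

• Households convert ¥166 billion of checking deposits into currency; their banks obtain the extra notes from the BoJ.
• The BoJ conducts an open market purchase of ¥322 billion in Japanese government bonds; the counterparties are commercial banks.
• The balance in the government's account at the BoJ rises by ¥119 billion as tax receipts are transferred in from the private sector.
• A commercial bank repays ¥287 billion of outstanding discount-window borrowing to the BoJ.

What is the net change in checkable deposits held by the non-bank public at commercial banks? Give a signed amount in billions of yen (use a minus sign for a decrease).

Currency withdrawal ¥166 billion: non-bank counterparties' bank balances fall → −¥166B.
OMO purchase (from banks) ¥322 billion: the counterparty is a bank, so public deposits are unchanged → 0.
Government account inflow ¥119 billion: non-bank counterparties' bank balances fall → −¥119B.
Discount-window repayment ¥287 billion: the counterparty is a bank, so public deposits are unchanged → 0.
Net: −166 + 0 − 119 + 0 = -¥285 billion.

-¥285 billion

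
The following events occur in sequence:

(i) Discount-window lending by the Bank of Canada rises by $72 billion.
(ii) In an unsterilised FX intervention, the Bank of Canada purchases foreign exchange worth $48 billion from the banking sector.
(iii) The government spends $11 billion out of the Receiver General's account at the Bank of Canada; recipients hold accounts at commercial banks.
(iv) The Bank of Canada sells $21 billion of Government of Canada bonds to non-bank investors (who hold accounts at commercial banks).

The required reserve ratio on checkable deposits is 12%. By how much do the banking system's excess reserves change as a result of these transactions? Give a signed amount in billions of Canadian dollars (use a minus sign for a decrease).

Discount-window loan $72 billion: reserves +$72B, deposits 0.
FX purchase $48 billion: reserves +$48B, deposits 0.
Government spending $11 billion: reserves +$11B, deposits +$11B.
Asset sale (to non-banks) $21 billion: reserves −$21B, deposits −$21B.
Totals: Δreserves = +$110B, Δdeposits = −$10B.
Δrequired reserves = 12% × −$10B = −$1.2B.
Δexcess reserves = Δreserves − Δrequired = +$110B − (−$1.2B) = +$111.2 billion.

+$111.2 billion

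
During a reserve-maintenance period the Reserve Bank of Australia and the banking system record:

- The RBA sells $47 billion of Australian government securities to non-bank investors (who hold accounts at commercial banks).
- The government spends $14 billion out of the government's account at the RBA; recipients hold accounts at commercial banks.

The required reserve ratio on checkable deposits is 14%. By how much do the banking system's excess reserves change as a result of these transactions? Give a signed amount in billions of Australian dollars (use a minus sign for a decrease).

Asset sale (to non-banks) $47 billion: reserves −$47B, deposits −$47B.
Government spending $14 billion: reserves +$14B, deposits +$14B.
Totals: Δreserves = −$33B, Δdeposits = −$33B.
Δrequired reserves = 14% × −$33B = −$4.62B.
Δexcess reserves = Δreserves − Δrequired = −$33B − (−$4.62B) = -$28.38 billion.

-$28.38 billion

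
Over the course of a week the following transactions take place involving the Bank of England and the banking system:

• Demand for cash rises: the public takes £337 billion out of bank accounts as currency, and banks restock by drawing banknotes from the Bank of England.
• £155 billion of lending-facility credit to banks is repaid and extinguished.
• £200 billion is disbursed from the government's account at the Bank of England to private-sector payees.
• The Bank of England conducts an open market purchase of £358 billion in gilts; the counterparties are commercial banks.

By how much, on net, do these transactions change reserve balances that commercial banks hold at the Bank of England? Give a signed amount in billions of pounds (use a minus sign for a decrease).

Bank of England balance sheet:
  Assets:      Securities +£358B, Loans to banks −£155B
  Liabilities: Bank reserves +£66B, Currency in circulation +£337B, Government deposits −£200B
So the change in reserve balances that commercial banks hold at the Bank of England is +£66 billion.

+£66 billion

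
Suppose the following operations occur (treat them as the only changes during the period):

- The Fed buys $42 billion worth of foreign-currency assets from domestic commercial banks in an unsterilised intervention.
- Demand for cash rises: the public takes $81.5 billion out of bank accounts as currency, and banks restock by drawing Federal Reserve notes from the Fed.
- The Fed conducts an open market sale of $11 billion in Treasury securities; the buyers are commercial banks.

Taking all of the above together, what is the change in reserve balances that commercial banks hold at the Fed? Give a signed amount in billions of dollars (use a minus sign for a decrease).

-$50.5 billion

Fed balance sheet:
  Assets:      Securities −$11B, Foreign assets +$42B
  Liabilities: Bank reserves −$50.5B, Currency in circulation +$81.5B
So the change in reserve balances that commercial banks hold at the Fed is -$50.5 billion.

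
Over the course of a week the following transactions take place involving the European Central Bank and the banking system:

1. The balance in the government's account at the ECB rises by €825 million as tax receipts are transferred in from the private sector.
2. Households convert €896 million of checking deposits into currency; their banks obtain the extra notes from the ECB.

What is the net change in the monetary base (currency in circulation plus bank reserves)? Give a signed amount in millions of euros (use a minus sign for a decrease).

-€825 million

ECB balance sheet:
  Assets:      no change
  Liabilities: Bank reserves −€1721M, Currency in circulation +€896M, Government deposits +€825M
Monetary base = currency + reserves: +€896M + (−€1721M) = -€825 million.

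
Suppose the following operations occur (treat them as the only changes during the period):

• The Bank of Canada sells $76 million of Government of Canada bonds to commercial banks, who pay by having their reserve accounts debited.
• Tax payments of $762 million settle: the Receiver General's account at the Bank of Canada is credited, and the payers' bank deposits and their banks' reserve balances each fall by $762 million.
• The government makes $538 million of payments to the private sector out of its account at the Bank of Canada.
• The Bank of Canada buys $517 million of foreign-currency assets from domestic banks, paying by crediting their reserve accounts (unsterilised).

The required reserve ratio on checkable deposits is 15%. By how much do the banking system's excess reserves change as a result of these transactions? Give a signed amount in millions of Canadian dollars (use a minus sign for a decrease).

OMO sale (to banks) $76 million: reserves −$76M, deposits 0.
Government account inflow $762 million: reserves −$762M, deposits −$762M.
Government spending $538 million: reserves +$538M, deposits +$538M.
FX purchase $517 million: reserves +$517M, deposits 0.
Totals: Δreserves = +$217M, Δdeposits = −$224M.
Δrequired reserves = 15% × −$224M = −$33.6M.
Δexcess reserves = Δreserves − Δrequired = +$217M − (−$33.6M) = +$250.6 million.

+$250.6 million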